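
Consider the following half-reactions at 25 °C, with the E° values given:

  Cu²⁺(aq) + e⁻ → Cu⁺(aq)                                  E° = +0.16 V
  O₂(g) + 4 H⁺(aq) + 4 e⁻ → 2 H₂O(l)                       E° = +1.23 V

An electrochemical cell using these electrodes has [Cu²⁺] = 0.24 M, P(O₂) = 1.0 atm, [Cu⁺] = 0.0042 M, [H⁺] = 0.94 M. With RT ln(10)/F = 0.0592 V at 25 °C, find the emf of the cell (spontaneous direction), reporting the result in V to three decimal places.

+0.964 V

O₂/H₂O is the cathode (higher E°), Cu²⁺/Cu⁺ the anode: E°cell = +1.23 − (+0.16) = +1.07 V, n = 4.
Overall: O₂(g) + 4 H⁺(aq) + 4 Cu⁺(aq) → 2 H₂O(l) + 4 Cu²⁺(aq)
Q = [Cu²⁺]^4 / (P(O₂)·[H⁺]^4·[Cu⁺]^4); log Q = 7.135.
E = E° − (0.0592/n) log Q = +1.07 − (0.0592/4)(7.135) = +0.964 V.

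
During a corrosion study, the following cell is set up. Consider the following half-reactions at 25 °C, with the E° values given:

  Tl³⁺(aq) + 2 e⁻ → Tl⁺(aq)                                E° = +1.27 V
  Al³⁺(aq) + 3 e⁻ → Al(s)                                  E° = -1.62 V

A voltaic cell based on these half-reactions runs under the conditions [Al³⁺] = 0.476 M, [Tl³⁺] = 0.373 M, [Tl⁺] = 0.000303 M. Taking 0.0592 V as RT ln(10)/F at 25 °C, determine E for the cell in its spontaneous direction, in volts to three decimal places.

Tl³⁺/Tl⁺ is the cathode (higher E°), Al³⁺/Al the anode: E°cell = +1.27 − (-1.62) = +2.89 V, n = 6.
Overall: 3 Tl³⁺(aq) + 2 Al(s) → 3 Tl⁺(aq) + 2 Al³⁺(aq)
Q = [Tl⁺]^3·[Al³⁺]^2 / ([Tl³⁺]^3); log Q = -9.916.
E = E° − (0.0592/n) log Q = +2.89 − (0.0592/6)(-9.916) = +2.988 V.

+2.988 V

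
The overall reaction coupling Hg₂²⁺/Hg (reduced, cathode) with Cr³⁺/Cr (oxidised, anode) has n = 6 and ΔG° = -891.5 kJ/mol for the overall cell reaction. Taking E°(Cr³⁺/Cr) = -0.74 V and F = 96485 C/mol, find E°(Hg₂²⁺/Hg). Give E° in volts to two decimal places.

+0.80 V

E°cell = −ΔG°/(nF) = −(-891.5×10³)/((6)(96485)) = +1.540 V.
Since Hg₂²⁺/Hg is the cathode and Cr³⁺/Cr the anode, E°cell = E°(Hg₂²⁺/Hg) − E°(Cr³⁺/Cr).
So E°(Hg₂²⁺/Hg) = E°cell + E°(Cr³⁺/Cr) = +1.540 + (-0.74) = +0.80 V.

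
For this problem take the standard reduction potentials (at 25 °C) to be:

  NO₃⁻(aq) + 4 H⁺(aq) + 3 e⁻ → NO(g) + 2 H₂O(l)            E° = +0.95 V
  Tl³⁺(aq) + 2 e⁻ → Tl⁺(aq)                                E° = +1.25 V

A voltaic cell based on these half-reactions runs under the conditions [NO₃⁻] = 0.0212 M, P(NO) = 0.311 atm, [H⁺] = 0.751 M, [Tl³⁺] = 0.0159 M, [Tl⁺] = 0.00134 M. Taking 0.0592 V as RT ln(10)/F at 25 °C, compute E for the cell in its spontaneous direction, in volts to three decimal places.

Tl³⁺/Tl⁺ is the cathode (higher E°), NO₃⁻/NO the anode: E°cell = +1.25 − (+0.95) = +0.30 V, n = 6.
Overall: 3 Tl³⁺(aq) + 2 NO(g) + 4 H₂O(l) → 3 Tl⁺(aq) + 2 NO₃⁻(aq) + 8 H⁺(aq)
Q = [Tl⁺]^3·[NO₃⁻]^2·[H⁺]^8 / ([Tl³⁺]^3·P(NO)^2); log Q = -6.551.
E = E° − (0.0592/n) log Q = +0.30 − (0.0592/6)(-6.551) = +0.365 V.

+0.365 V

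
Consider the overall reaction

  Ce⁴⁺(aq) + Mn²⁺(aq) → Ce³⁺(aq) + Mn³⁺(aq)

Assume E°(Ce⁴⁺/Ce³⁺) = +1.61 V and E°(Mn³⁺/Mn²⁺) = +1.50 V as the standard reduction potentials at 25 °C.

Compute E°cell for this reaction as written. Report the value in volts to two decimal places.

The Ce⁴⁺/Ce³⁺ couple has the higher reduction potential, so it is the cathode; Mn³⁺/Mn²⁺ is oxidised at the anode.
E°cell = E°(cathode) − E°(anode) = (+1.61) − (+1.50) = +0.11 V.
Since E°cell > 0, the reaction is spontaneous under standard conditions.

+0.11 V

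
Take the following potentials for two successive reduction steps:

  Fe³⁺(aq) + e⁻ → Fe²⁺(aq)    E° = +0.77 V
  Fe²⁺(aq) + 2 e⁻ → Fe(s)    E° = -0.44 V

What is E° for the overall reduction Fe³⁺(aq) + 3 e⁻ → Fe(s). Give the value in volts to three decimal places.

-0.037 V

Adding the free-energy changes (−nFE°) of the two steps gives −n₃FE°₃ = −n₁FE°₁ − n₂FE°₂.
E°₃ = (1×+0.77 + 2×-0.44) / 3 = (-0.110) / 3 = -0.037 V.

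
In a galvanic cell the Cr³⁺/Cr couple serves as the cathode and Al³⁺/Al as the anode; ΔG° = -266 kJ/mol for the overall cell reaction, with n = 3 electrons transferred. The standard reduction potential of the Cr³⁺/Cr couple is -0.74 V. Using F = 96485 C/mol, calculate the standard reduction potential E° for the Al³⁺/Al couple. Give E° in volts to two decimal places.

-1.66 V

E°cell = −ΔG°/(nF) = −(-266×10³)/((3)(96485)) = +0.919 V.
Since Cr³⁺/Cr is the cathode and Al³⁺/Al the anode, E°cell = E°(Cr³⁺/Cr) − E°(Al³⁺/Al).
So E°(Al³⁺/Al) = E°(Cr³⁺/Cr) − E°cell = (-0.74) − (+0.919) = -1.66 V.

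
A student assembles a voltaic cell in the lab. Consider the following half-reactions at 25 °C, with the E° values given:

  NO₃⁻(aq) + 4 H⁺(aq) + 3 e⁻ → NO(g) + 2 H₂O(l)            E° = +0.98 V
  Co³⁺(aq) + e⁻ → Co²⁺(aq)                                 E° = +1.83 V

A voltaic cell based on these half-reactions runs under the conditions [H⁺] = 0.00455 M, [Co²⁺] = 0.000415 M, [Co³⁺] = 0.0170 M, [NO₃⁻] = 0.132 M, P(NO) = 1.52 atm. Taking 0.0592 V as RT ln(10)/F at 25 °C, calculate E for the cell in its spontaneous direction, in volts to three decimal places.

+1.151 V

Co³⁺/Co²⁺ is the cathode (higher E°), NO₃⁻/NO the anode: E°cell = +1.83 − (+0.98) = +0.85 V, n = 3.
Overall: 3 Co³⁺(aq) + NO(g) + 2 H₂O(l) → 3 Co²⁺(aq) + NO₃⁻(aq) + 4 H⁺(aq)
Q = [Co²⁺]^3·[NO₃⁻]·[H⁺]^4 / ([Co³⁺]^3·P(NO)); log Q = -15.266.
E = E° − (0.0592/n) log Q = +0.85 − (0.0592/3)(-15.266) = +1.151 V.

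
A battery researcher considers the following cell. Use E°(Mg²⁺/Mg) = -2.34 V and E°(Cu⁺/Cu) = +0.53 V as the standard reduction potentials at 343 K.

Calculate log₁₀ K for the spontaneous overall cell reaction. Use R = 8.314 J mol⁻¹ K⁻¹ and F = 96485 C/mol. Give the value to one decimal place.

Cathode: Cu⁺/Cu; anode: Mg²⁺/Mg. E°cell = (+0.53) − (-2.34) = +2.87 V, with n = 2.
ΔG° = −nFE° = −RT ln K, so ln K = nFE°/(RT) = (2)(96485)(+2.87) / ((8.314)(343)) = 194.208.
log₁₀ K = 194.208 / ln 10 = 84.3.

84.3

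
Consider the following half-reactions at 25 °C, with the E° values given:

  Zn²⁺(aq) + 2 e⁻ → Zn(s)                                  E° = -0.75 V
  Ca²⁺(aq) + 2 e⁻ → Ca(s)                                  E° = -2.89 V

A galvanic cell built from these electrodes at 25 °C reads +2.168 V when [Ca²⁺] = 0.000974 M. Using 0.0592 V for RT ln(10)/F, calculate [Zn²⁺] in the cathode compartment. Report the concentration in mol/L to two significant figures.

Zn²⁺/Zn is the cathode, Ca²⁺/Ca the anode: E°cell = +2.14 V, n = 2.
Overall reaction: Zn²⁺(aq) + Ca(s) → Zn(s) + Ca²⁺(aq); Q = [Ca²⁺]^1/[Zn²⁺]^1.
From E = E° − (0.0592/n) log Q: log Q = (E° − E)·n/0.0592 = (+2.14 − (+2.168))·2/0.0592 = -0.9459.
So 1·log[Zn²⁺] = 1·log(0.000974) − log Q = -3.0114 − (-0.9459) = -2.0655; [Zn²⁺] = 10^(-2.0655) ≈ 0.0086 M.

0.0086 M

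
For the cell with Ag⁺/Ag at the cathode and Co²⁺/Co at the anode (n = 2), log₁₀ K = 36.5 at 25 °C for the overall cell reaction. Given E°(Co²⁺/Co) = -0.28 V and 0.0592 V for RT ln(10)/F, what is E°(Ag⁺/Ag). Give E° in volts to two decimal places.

E°cell = (0.0592/n)·log K = (0.0592/2)(36.5) = +1.080 V.
Since Ag⁺/Ag is the cathode and Co²⁺/Co the anode, E°cell = E°(Ag⁺/Ag) − E°(Co²⁺/Co).
So E°(Ag⁺/Ag) = E°cell + E°(Co²⁺/Co) = +1.080 + (-0.28) = +0.80 V.

+0.80 V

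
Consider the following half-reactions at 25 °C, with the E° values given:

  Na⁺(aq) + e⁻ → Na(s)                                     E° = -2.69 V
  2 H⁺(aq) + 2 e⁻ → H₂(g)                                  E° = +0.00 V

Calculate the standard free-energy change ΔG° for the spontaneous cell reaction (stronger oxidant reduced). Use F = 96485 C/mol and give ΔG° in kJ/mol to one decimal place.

-519.1 kJ/mol

H⁺/H₂ (E° = +0.00 V) is the cathode; Na⁺/Na (E° = -2.69 V) is the anode, so E°cell = +2.69 V.
Balancing electrons gives n = 2 (lcm of 2 and 1).
ΔG° = −nFE° = −(2)(96485)(+2.69) = -519,089 J = -519.1 kJ/mol.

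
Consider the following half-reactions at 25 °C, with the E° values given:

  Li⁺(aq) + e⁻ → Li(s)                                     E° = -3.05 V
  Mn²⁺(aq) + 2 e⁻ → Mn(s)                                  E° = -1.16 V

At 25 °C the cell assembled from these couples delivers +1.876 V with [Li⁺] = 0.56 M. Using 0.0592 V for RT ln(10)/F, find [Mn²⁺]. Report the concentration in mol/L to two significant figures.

0.11 M

Mn²⁺/Mn is the cathode, Li⁺/Li the anode: E°cell = +1.89 V, n = 2.
Overall reaction: Mn²⁺(aq) + 2 Li(s) → Mn(s) + 2 Li⁺(aq); Q = [Li⁺]^2/[Mn²⁺]^1.
From E = E° − (0.0592/n) log Q: log Q = (E° − E)·n/0.0592 = (+1.89 − (+1.876))·2/0.0592 = 0.4730.
So 1·log[Mn²⁺] = 2·log(0.56) − log Q = -0.5036 − (0.4730) = -0.9766; [Mn²⁺] = 10^(-0.9766) ≈ 0.11 M.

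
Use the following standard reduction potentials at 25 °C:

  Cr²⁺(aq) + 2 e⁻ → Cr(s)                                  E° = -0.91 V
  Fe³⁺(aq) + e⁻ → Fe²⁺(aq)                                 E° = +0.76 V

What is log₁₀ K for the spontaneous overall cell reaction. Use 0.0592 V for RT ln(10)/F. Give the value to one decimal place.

56.4

Cathode: Fe³⁺/Fe²⁺; anode: Cr²⁺/Cr. E°cell = +1.67 V, n = 2.
log K = nE°cell / 0.0592 = (2)(+1.67) / 0.0592 = 56.4.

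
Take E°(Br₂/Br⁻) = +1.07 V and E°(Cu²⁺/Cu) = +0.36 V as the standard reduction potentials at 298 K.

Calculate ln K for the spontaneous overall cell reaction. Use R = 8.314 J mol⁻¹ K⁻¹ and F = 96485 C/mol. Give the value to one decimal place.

Cathode: Br₂/Br⁻; anode: Cu²⁺/Cu. E°cell = (+1.07) − (+0.36) = +0.71 V, with n = 2.
ΔG° = −nFE° = −RT ln K, so ln K = nFE°/(RT) = (2)(96485)(+0.71) / ((8.314)(298)) = 55.300.

55.3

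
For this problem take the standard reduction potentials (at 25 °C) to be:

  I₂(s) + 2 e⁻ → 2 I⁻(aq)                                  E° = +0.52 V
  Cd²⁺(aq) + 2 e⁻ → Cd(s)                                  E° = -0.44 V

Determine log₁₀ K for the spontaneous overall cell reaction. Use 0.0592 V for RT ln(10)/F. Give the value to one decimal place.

32.4

Cathode: I₂/I⁻; anode: Cd²⁺/Cd. E°cell = +0.96 V, n = 2.
log K = nE°cell / 0.0592 = (2)(+0.96) / 0.0592 = 32.4.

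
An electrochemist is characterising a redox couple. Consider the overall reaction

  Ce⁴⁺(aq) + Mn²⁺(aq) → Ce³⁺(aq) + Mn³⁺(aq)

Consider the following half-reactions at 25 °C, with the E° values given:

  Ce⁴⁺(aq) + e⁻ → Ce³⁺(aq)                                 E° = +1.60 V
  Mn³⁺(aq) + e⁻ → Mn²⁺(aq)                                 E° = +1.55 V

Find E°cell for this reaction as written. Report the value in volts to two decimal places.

+0.05 V

The Ce⁴⁺/Ce³⁺ couple has the higher reduction potential, so it is the cathode; Mn³⁺/Mn²⁺ is oxidised at the anode.
E°cell = E°(cathode) − E°(anode) = (+1.60) − (+1.55) = +0.05 V.
Since E°cell > 0, the reaction is spontaneous under standard conditions.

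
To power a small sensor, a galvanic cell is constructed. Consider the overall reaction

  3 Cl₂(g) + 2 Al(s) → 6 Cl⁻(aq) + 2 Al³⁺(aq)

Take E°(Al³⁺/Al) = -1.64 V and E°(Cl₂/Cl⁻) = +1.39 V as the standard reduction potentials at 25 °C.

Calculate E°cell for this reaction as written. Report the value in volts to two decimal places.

The Cl₂/Cl⁻ couple has the higher reduction potential, so it is the cathode; Al³⁺/Al is oxidised at the anode.
E°cell = E°(cathode) − E°(anode) = (+1.39) − (-1.64) = +3.03 V.
Since E°cell > 0, the reaction is spontaneous under standard conditions.

+3.03 V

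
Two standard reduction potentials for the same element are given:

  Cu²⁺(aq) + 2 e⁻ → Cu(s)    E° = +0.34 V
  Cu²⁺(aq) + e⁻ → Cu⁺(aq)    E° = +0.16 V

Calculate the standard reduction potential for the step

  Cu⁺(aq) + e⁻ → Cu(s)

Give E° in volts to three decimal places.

Sequential free energies add, so n₃E°₃ = n₁E°₁ + n₂E°₂.
With n₃ = 2, and the known step contributing 1×(+0.16) V, the unknown satisfies 1·E° = 2×(+0.34) − 1×(+0.16) = +0.520.
E° = +0.520 / 1 = +0.520 V.

+0.520 V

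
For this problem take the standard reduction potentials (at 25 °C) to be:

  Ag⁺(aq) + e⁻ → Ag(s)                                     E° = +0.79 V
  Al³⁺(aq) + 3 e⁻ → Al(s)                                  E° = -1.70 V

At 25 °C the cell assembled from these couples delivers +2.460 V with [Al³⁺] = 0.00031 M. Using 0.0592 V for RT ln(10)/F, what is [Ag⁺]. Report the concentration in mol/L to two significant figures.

Ag⁺/Ag is the cathode, Al³⁺/Al the anode: E°cell = +2.49 V, n = 3.
Overall reaction: 3 Ag⁺(aq) + Al(s) → 3 Ag(s) + Al³⁺(aq); Q = [Al³⁺]^1/[Ag⁺]^3.
From E = E° − (0.0592/n) log Q: log Q = (E° − E)·n/0.0592 = (+2.49 − (+2.460))·3/0.0592 = 1.5203.
So 3·log[Ag⁺] = 1·log(0.00031) − log Q = -3.5086 − (1.5203) = -5.0289; log[Ag⁺] = -5.0289 / 3 = -1.6763; [Ag⁺] = 10^(-1.6763) ≈ 0.021 M.

0.021 M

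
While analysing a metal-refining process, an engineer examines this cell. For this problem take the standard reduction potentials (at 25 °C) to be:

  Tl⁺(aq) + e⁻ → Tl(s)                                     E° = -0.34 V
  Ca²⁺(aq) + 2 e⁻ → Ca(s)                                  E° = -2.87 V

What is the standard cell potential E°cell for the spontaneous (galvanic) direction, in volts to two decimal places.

The Tl⁺/Tl couple has the higher reduction potential, so it is the cathode; Ca²⁺/Ca is oxidised at the anode.
E°cell = E°(cathode) − E°(anode) = (-0.34) − (-2.87) = +2.53 V.

+2.53 V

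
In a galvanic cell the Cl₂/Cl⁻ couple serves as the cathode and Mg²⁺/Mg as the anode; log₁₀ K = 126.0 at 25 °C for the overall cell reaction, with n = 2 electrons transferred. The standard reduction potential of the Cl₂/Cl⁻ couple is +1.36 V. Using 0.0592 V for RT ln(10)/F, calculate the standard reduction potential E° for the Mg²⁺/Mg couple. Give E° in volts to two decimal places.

E°cell = (0.0592/n)·log K = (0.0592/2)(126.0) = +3.730 V.
Since Cl₂/Cl⁻ is the cathode and Mg²⁺/Mg the anode, E°cell = E°(Cl₂/Cl⁻) − E°(Mg²⁺/Mg).
So E°(Mg²⁺/Mg) = E°(Cl₂/Cl⁻) − E°cell = (+1.36) − (+3.730) = -2.37 V.

-2.37 V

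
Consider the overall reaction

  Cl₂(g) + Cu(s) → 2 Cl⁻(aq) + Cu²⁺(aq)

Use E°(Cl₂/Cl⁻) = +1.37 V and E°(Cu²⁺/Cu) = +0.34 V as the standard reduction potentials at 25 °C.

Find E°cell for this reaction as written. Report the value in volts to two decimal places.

The Cl₂/Cl⁻ couple has the higher reduction potential, so it is the cathode; Cu²⁺/Cu is oxidised at the anode.
E°cell = E°(cathode) − E°(anode) = (+1.37) − (+0.34) = +1.03 V.

+1.03 V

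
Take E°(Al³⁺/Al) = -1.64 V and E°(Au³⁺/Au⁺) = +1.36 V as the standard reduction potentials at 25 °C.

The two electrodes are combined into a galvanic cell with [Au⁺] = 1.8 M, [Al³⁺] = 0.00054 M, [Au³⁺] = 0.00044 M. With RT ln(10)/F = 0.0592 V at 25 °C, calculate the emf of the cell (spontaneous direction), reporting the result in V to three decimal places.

Au³⁺/Au⁺ is the cathode (higher E°), Al³⁺/Al the anode: E°cell = +1.36 − (-1.64) = +3.00 V, n = 6.
Overall: 3 Au³⁺(aq) + 2 Al(s) → 3 Au⁺(aq) + 2 Al³⁺(aq)
Q = [Au⁺]^3·[Al³⁺]^2 / ([Au³⁺]^3); log Q = 4.300.
E = E° − (0.0592/n) log Q = +3.00 − (0.0592/6)(4.300) = +2.958 V.

+2.958 V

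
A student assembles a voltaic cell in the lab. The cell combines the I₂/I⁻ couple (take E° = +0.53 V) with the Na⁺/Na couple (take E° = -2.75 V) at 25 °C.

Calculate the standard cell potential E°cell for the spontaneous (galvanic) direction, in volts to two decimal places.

+3.28 V

The I₂/I⁻ couple has the higher reduction potential, so it is the cathode; Na⁺/Na is oxidised at the anode.
E°cell = E°(cathode) − E°(anode) = (+0.53) − (-2.75) = +3.28 V.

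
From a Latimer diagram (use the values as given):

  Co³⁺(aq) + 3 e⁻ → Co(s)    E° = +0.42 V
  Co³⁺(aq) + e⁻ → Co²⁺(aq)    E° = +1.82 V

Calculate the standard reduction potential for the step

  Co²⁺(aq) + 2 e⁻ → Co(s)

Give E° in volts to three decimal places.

-0.280 V

Sequential free energies add, so n₃E°₃ = n₁E°₁ + n₂E°₂.
With n₃ = 3, and the known step contributing 1×(+1.82) V, the unknown satisfies 2·E° = 3×(+0.42) − 1×(+1.82) = -0.560.
E° = -0.560 / 2 = -0.280 V.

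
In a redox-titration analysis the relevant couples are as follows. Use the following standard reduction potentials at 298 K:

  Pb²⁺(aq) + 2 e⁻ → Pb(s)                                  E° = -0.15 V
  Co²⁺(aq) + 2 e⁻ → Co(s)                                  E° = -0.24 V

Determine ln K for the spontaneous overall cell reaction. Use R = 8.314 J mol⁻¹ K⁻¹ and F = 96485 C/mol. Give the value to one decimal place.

7.0

Cathode: Pb²⁺/Pb; anode: Co²⁺/Co. E°cell = (-0.15) − (-0.24) = +0.09 V, with n = 2.
ΔG° = −nFE° = −RT ln K, so ln K = nFE°/(RT) = (2)(96485)(+0.09) / ((8.314)(298)) = 7.010.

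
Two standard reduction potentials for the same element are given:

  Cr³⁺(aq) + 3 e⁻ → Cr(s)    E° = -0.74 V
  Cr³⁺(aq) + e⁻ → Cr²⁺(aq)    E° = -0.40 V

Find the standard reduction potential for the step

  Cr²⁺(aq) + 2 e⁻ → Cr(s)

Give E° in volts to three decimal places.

-0.910 V

Sequential free energies add, so n₃E°₃ = n₁E°₁ + n₂E°₂.
With n₃ = 3, and the known step contributing 1×(-0.40) V, the unknown satisfies 2·E° = 3×(-0.74) − 1×(-0.40) = -1.820.
E° = -1.820 / 2 = -0.910 V.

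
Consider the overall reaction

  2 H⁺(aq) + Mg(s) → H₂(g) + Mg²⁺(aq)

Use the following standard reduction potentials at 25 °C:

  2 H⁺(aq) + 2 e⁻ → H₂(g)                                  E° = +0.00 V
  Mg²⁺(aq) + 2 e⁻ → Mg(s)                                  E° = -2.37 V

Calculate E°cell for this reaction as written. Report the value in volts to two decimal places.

+2.37 V

The H⁺/H₂ couple has the higher reduction potential, so it is the cathode; Mg²⁺/Mg is oxidised at the anode.
E°cell = E°(cathode) − E°(anode) = (+0.00) − (-2.37) = +2.37 V.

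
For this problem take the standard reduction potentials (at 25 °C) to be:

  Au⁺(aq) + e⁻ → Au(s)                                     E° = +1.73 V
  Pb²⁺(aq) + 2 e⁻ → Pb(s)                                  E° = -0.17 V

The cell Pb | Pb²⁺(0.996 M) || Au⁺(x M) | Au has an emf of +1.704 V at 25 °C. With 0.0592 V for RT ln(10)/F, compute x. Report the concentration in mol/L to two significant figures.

0.00049 M

Au⁺/Au is the cathode, Pb²⁺/Pb the anode: E°cell = +1.90 V, n = 2.
Overall reaction: 2 Au⁺(aq) + Pb(s) → 2 Au(s) + Pb²⁺(aq); Q = [Pb²⁺]^1/[Au⁺]^2.
From E = E° − (0.0592/n) log Q: log Q = (E° − E)·n/0.0592 = (+1.90 − (+1.704))·2/0.0592 = 6.6216.
So 2·log[Au⁺] = 1·log(0.996) − log Q = -0.0017 − (6.6216) = -6.6233; log[Au⁺] = -6.6233 / 2 = -3.3117; [Au⁺] = 10^(-3.3117) ≈ 0.00049 M.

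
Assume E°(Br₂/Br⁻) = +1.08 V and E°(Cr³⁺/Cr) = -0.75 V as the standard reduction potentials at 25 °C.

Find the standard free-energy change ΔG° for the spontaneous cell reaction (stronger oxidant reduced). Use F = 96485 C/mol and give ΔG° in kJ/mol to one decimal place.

Br₂/Br⁻ (E° = +1.08 V) is the cathode; Cr³⁺/Cr (E° = -0.75 V) is the anode, so E°cell = +1.83 V.
Balancing electrons gives n = 6 (lcm of 2 and 3).
ΔG° = −nFE° = −(6)(96485)(+1.83) = -1,059,405 J = -1059.4 kJ/mol.

-1059.4 kJ/mol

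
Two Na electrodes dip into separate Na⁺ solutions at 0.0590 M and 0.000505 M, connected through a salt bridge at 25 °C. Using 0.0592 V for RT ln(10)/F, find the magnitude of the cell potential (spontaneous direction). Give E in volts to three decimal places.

+0.122 V

For a concentration cell E°cell = 0. The 0.0590 M side is the cathode (reduction is favoured where [Na⁺] is higher).
With n = 1, E = −(0.0592/1) log([Na⁺]ₐₙ/[Na⁺]꜀ₐₜ) = −(0.0592/1) log(0.000505/0.059) = −(0.0592/1)(-2.068) = +0.122 V.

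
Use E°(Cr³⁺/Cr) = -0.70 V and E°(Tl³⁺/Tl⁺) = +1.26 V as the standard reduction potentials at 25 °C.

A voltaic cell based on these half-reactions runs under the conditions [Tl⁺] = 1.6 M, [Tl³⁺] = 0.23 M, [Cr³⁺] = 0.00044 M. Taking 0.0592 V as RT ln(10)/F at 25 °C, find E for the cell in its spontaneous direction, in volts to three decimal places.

+2.001 V

Tl³⁺/Tl⁺ is the cathode (higher E°), Cr³⁺/Cr the anode: E°cell = +1.26 − (-0.70) = +1.96 V, n = 6.
Overall: 3 Tl³⁺(aq) + 2 Cr(s) → 3 Tl⁺(aq) + 2 Cr³⁺(aq)
Q = [Tl⁺]^3·[Cr³⁺]^2 / ([Tl³⁺]^3); log Q = -4.186.
E = E° − (0.0592/n) log Q = +1.96 − (0.0592/6)(-4.186) = +2.001 V.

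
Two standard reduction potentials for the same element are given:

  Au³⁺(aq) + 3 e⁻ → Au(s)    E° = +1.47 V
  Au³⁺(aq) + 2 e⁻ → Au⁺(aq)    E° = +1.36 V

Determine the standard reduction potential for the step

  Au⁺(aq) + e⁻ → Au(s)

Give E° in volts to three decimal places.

+1.690 V

Sequential free energies add, so n₃E°₃ = n₁E°₁ + n₂E°₂.
With n₃ = 3, and the known step contributing 2×(+1.36) V, the unknown satisfies 1·E° = 3×(+1.47) − 2×(+1.36) = +1.690.
E° = +1.690 / 1 = +1.690 V.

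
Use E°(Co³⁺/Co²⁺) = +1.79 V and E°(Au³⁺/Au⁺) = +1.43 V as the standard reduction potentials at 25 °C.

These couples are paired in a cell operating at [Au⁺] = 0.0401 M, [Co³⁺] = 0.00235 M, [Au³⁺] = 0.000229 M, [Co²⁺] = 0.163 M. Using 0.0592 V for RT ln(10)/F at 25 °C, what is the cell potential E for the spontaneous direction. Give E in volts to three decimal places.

+0.317 V

Co³⁺/Co²⁺ is the cathode (higher E°), Au³⁺/Au⁺ the anode: E°cell = +1.79 − (+1.43) = +0.36 V, n = 2.
Overall: 2 Co³⁺(aq) + Au⁺(aq) → 2 Co²⁺(aq) + Au³⁺(aq)
Q = [Co²⁺]^2·[Au³⁺] / ([Co³⁺]^2·[Au⁺]); log Q = 1.439.
E = E° − (0.0592/n) log Q = +0.36 − (0.0592/2)(1.439) = +0.317 V.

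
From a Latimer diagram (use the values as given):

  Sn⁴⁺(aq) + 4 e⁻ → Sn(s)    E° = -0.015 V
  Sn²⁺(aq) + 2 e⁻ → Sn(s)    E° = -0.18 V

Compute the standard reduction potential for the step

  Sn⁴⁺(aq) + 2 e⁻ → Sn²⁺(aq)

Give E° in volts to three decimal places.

Sequential free energies add, so n₃E°₃ = n₁E°₁ + n₂E°₂.
With n₃ = 4, and the known step contributing 2×(-0.18) V, the unknown satisfies 2·E° = 4×(-0.015) − 2×(-0.18) = +0.300.
E° = +0.300 / 2 = +0.150 V.

+0.150 V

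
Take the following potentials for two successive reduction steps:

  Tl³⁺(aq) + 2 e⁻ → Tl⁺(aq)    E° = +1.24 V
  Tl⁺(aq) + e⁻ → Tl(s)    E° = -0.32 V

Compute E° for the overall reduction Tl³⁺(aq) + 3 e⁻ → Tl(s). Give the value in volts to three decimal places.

Standard free energies of sequential steps add: ΔG°₃ = ΔG°₁ + ΔG°₂, so n₃E°₃ = n₁E°₁ + n₂E°₂.
E°₃ = (2×+1.24 + 1×-0.32) / 3 = (+2.160) / 3 = +0.720 V.

+0.720 V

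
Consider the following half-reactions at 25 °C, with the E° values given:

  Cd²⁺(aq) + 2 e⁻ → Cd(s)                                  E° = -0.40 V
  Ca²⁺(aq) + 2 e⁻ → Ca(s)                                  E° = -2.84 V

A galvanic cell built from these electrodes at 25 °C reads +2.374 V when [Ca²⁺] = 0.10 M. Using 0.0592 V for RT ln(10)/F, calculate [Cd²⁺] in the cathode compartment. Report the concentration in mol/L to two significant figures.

0.00059 M

Cd²⁺/Cd is the cathode, Ca²⁺/Ca the anode: E°cell = +2.44 V, n = 2.
Overall reaction: Cd²⁺(aq) + Ca(s) → Cd(s) + Ca²⁺(aq); Q = [Ca²⁺]^1/[Cd²⁺]^1.
From E = E° − (0.0592/n) log Q: log Q = (E° − E)·n/0.0592 = (+2.44 − (+2.374))·2/0.0592 = 2.2297.
So 1·log[Cd²⁺] = 1·log(0.1) − log Q = -1.0000 − (2.2297) = -3.2297; [Cd²⁺] = 10^(-3.2297) ≈ 0.00059 M.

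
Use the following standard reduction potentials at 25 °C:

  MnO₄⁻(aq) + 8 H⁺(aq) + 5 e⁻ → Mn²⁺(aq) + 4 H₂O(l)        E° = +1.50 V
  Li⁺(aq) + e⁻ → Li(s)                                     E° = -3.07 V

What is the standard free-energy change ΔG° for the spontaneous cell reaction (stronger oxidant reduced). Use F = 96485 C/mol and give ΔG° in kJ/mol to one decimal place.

MnO₄⁻/Mn²⁺ (E° = +1.50 V) is the cathode; Li⁺/Li (E° = -3.07 V) is the anode, so E°cell = +4.57 V.
Balancing electrons gives n = 5 (lcm of 5 and 1).
ΔG° = −nFE° = −(5)(96485)(+4.57) = -2,204,682 J = -2204.7 kJ/mol.

-2204.7 kJ/mol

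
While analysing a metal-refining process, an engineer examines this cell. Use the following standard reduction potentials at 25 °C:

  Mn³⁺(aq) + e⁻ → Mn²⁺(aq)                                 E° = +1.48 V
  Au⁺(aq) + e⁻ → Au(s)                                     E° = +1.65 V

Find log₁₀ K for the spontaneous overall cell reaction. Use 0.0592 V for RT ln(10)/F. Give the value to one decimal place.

2.9

Cathode: Au⁺/Au; anode: Mn³⁺/Mn²⁺. E°cell = +0.17 V, n = 1.
log K = nE°cell / 0.0592 = (1)(+0.17) / 0.0592 = 2.9.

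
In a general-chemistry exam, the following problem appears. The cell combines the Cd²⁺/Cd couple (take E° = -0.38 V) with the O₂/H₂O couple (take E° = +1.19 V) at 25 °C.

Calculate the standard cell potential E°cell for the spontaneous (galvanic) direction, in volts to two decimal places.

The O₂/H₂O couple has the higher reduction potential, so it is the cathode; Cd²⁺/Cd is oxidised at the anode.
E°cell = E°(cathode) − E°(anode) = (+1.19) − (-0.38) = +1.57 V.

+1.57 V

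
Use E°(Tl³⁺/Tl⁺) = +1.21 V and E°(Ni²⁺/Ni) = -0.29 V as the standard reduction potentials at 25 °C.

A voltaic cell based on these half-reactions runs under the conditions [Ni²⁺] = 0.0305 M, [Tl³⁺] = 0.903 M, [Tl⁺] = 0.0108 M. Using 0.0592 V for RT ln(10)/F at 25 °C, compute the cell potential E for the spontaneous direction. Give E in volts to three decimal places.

Tl³⁺/Tl⁺ is the cathode (higher E°), Ni²⁺/Ni the anode: E°cell = +1.21 − (-0.29) = +1.50 V, n = 2.
Overall: Tl³⁺(aq) + Ni(s) → Tl⁺(aq) + Ni²⁺(aq)
Q = [Tl⁺]·[Ni²⁺] / ([Tl³⁺]); log Q = -3.438.
E = E° − (0.0592/n) log Q = +1.50 − (0.0592/2)(-3.438) = +1.602 V.

+1.602 V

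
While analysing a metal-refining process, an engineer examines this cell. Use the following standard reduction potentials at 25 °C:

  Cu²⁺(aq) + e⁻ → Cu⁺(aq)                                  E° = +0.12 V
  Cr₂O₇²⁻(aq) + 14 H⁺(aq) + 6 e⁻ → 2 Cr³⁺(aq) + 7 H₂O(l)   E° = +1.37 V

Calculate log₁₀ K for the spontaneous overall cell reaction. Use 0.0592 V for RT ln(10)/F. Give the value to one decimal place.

Cathode: Cr₂O₇²⁻/Cr³⁺; anode: Cu²⁺/Cu⁺. E°cell = +1.25 V, n = 6.
log K = nE°cell / 0.0592 = (6)(+1.25) / 0.0592 = 126.7.

126.7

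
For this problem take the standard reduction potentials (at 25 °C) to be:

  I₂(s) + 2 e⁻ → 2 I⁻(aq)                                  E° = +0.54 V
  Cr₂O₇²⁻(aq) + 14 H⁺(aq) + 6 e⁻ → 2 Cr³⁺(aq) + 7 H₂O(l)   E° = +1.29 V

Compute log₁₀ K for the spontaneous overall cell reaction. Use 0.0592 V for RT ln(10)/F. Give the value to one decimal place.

76.0

Cathode: Cr₂O₇²⁻/Cr³⁺; anode: I₂/I⁻. E°cell = +0.75 V, n = 6.
log K = nE°cell / 0.0592 = (6)(+0.75) / 0.0592 = 76.0.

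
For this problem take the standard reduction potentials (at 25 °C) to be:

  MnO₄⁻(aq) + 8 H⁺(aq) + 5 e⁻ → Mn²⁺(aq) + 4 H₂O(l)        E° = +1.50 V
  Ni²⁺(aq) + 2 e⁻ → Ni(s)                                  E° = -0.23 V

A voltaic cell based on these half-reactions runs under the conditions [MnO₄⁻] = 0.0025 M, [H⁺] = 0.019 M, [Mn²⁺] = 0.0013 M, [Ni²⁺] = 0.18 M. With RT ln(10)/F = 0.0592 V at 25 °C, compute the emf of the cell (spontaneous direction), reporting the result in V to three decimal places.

+1.592 V

MnO₄⁻/Mn²⁺ is the cathode (higher E°), Ni²⁺/Ni the anode: E°cell = +1.50 − (-0.23) = +1.73 V, n = 10.
Overall: 2 MnO₄⁻(aq) + 16 H⁺(aq) + 5 Ni(s) → 2 Mn²⁺(aq) + 8 H₂O(l) + 5 Ni²⁺(aq)
Q = [Mn²⁺]^2·[Ni²⁺]^5 / ([MnO₄⁻]^2·[H⁺]^16); log Q = 23.248.
E = E° − (0.0592/n) log Q = +1.73 − (0.0592/10)(23.248) = +1.592 V.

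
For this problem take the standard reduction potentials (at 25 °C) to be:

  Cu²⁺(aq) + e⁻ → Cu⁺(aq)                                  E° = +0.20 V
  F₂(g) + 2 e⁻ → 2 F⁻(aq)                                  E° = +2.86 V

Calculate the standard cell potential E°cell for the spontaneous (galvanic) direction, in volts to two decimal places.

+2.66 V

The F₂/F⁻ couple has the higher reduction potential, so it is the cathode; Cu²⁺/Cu⁺ is oxidised at the anode.
E°cell = E°(cathode) − E°(anode) = (+2.86) − (+0.20) = +2.66 V.
Since E°cell > 0, the reaction is spontaneous under standard conditions.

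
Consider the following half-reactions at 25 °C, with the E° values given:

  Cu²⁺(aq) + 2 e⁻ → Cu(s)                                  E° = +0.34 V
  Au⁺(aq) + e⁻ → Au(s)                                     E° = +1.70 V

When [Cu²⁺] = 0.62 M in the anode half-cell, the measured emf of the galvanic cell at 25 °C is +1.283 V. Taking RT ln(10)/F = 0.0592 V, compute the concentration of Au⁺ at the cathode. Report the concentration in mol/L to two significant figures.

0.039 M

Au⁺/Au is the cathode, Cu²⁺/Cu the anode: E°cell = +1.36 V, n = 2.
Overall reaction: 2 Au⁺(aq) + Cu(s) → 2 Au(s) + Cu²⁺(aq); Q = [Cu²⁺]^1/[Au⁺]^2.
From E = E° − (0.0592/n) log Q: log Q = (E° − E)·n/0.0592 = (+1.36 − (+1.283))·2/0.0592 = 2.6014.
So 2·log[Au⁺] = 1·log(0.62) − log Q = -0.2076 − (2.6014) = -2.8090; log[Au⁺] = -2.8090 / 2 = -1.4045; [Au⁺] = 10^(-1.4045) ≈ 0.039 M.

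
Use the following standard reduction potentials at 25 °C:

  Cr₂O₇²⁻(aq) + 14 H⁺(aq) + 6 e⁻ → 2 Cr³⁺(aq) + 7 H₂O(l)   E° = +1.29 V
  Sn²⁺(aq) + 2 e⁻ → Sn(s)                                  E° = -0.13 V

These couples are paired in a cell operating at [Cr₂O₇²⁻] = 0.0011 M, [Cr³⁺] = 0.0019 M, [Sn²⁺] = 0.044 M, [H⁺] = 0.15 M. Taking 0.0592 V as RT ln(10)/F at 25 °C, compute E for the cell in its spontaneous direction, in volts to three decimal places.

+1.371 V

Cr₂O₇²⁻/Cr³⁺ is the cathode (higher E°), Sn²⁺/Sn the anode: E°cell = +1.29 − (-0.13) = +1.42 V, n = 6.
Overall: Cr₂O₇²⁻(aq) + 14 H⁺(aq) + 3 Sn(s) → 2 Cr³⁺(aq) + 7 H₂O(l) + 3 Sn²⁺(aq)
Q = [Cr³⁺]^2·[Sn²⁺]^3 / ([Cr₂O₇²⁻]·[H⁺]^14); log Q = 4.981.
E = E° − (0.0592/n) log Q = +1.42 − (0.0592/6)(4.981) = +1.371 V.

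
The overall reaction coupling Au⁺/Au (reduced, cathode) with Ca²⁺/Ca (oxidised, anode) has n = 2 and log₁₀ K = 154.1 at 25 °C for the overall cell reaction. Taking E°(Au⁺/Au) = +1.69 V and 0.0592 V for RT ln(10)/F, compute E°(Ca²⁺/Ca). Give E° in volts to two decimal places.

E°cell = (0.0592/n)·log K = (0.0592/2)(154.1) = +4.561 V.
Since Au⁺/Au is the cathode and Ca²⁺/Ca the anode, E°cell = E°(Au⁺/Au) − E°(Ca²⁺/Ca).
So E°(Ca²⁺/Ca) = E°(Au⁺/Au) − E°cell = (+1.69) − (+4.561) = -2.87 V.

-2.87 V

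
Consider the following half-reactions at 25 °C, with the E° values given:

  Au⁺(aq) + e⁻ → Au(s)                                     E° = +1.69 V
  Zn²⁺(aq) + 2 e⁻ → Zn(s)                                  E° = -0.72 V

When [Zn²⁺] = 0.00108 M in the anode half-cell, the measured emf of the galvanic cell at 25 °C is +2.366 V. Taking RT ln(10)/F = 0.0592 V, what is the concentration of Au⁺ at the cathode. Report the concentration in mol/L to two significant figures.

0.0059 M

Au⁺/Au is the cathode, Zn²⁺/Zn the anode: E°cell = +2.41 V, n = 2.
Overall reaction: 2 Au⁺(aq) + Zn(s) → 2 Au(s) + Zn²⁺(aq); Q = [Zn²⁺]^1/[Au⁺]^2.
From E = E° − (0.0592/n) log Q: log Q = (E° − E)·n/0.0592 = (+2.41 − (+2.366))·2/0.0592 = 1.4865.
So 2·log[Au⁺] = 1·log(0.00108) − log Q = -2.9666 − (1.4865) = -4.4531; log[Au⁺] = -4.4531 / 2 = -2.2266; [Au⁺] = 10^(-2.2266) ≈ 0.0059 M.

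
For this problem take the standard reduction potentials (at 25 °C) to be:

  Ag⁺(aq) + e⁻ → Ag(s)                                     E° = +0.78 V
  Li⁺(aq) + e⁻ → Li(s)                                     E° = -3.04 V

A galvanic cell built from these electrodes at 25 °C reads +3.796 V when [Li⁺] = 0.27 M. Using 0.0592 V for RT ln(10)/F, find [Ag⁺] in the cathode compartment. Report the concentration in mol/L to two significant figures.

Ag⁺/Ag is the cathode, Li⁺/Li the anode: E°cell = +3.82 V, n = 1.
Overall reaction: Ag⁺(aq) + Li(s) → Ag(s) + Li⁺(aq); Q = [Li⁺]^1/[Ag⁺]^1.
From E = E° − (0.0592/n) log Q: log Q = (E° − E)·n/0.0592 = (+3.82 − (+3.796))·1/0.0592 = 0.4054.
So 1·log[Ag⁺] = 1·log(0.27) − log Q = -0.5686 − (0.4054) = -0.9740; [Ag⁺] = 10^(-0.9740) ≈ 0.11 M.

0.11 M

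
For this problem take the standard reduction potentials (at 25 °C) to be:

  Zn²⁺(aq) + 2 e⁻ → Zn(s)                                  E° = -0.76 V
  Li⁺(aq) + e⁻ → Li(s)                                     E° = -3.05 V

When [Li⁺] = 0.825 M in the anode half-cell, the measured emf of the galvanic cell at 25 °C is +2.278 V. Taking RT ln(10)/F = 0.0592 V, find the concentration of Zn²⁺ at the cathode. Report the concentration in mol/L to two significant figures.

Zn²⁺/Zn is the cathode, Li⁺/Li the anode: E°cell = +2.29 V, n = 2.
Overall reaction: Zn²⁺(aq) + 2 Li(s) → Zn(s) + 2 Li⁺(aq); Q = [Li⁺]^2/[Zn²⁺]^1.
From E = E° − (0.0592/n) log Q: log Q = (E° − E)·n/0.0592 = (+2.29 − (+2.278))·2/0.0592 = 0.4054.
So 1·log[Zn²⁺] = 2·log(0.825) − log Q = -0.1671 − (0.4054) = -0.5725; [Zn²⁺] = 10^(-0.5725) ≈ 0.27 M.

0.27 M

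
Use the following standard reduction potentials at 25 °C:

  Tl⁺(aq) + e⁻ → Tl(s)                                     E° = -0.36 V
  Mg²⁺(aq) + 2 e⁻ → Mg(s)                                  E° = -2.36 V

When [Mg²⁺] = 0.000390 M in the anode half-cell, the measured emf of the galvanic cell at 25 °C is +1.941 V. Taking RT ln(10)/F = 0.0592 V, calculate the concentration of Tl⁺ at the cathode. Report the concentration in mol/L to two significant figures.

Tl⁺/Tl is the cathode, Mg²⁺/Mg the anode: E°cell = +2.00 V, n = 2.
Overall reaction: 2 Tl⁺(aq) + Mg(s) → 2 Tl(s) + Mg²⁺(aq); Q = [Mg²⁺]^1/[Tl⁺]^2.
From E = E° − (0.0592/n) log Q: log Q = (E° − E)·n/0.0592 = (+2.00 − (+1.941))·2/0.0592 = 1.9932.
So 2·log[Tl⁺] = 1·log(0.00039) − log Q = -3.4089 − (1.9932) = -5.4021; log[Tl⁺] = -5.4021 / 2 = -2.7010; [Tl⁺] = 10^(-2.7010) ≈ 0.0020 M.

0.0020 M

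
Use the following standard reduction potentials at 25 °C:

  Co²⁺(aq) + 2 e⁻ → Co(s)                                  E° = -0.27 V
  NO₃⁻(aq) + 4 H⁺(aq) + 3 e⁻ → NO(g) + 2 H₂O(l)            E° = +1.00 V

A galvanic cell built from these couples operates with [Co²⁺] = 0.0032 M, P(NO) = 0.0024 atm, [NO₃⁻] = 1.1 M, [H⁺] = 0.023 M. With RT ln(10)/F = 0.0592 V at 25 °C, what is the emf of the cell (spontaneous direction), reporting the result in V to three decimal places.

+1.267 V

NO₃⁻/NO is the cathode (higher E°), Co²⁺/Co the anode: E°cell = +1.00 − (-0.27) = +1.27 V, n = 6.
Overall: 2 NO₃⁻(aq) + 8 H⁺(aq) + 3 Co(s) → 2 NO(g) + 4 H₂O(l) + 3 Co²⁺(aq)
Q = P(NO)^2·[Co²⁺]^3 / ([NO₃⁻]^2·[H⁺]^8); log Q = 0.299.
E = E° − (0.0592/n) log Q = +1.27 − (0.0592/6)(0.299) = +1.267 V.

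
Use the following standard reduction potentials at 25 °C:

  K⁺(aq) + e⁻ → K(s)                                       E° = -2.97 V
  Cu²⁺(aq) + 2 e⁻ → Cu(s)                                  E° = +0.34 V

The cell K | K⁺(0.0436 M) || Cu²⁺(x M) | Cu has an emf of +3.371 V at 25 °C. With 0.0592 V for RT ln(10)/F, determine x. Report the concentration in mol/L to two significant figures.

Cu²⁺/Cu is the cathode, K⁺/K the anode: E°cell = +3.31 V, n = 2.
Overall reaction: Cu²⁺(aq) + 2 K(s) → Cu(s) + 2 K⁺(aq); Q = [K⁺]^2/[Cu²⁺]^1.
From E = E° − (0.0592/n) log Q: log Q = (E° − E)·n/0.0592 = (+3.31 − (+3.371))·2/0.0592 = -2.0608.
So 1·log[Cu²⁺] = 2·log(0.0436) − log Q = -2.7210 − (-2.0608) = -0.6602; [Cu²⁺] = 10^(-0.6602) ≈ 0.22 M.

0.22 M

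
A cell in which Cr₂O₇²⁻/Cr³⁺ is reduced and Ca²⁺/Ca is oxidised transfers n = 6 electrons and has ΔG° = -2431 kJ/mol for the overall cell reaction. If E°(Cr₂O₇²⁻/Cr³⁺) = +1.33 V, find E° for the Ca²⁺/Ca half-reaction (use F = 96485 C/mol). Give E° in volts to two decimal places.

-2.87 V

E°cell = −ΔG°/(nF) = −(-2431×10³)/((6)(96485)) = +4.199 V.
Since Cr₂O₇²⁻/Cr³⁺ is the cathode and Ca²⁺/Ca the anode, E°cell = E°(Cr₂O₇²⁻/Cr³⁺) − E°(Ca²⁺/Ca).
So E°(Ca²⁺/Ca) = E°(Cr₂O₇²⁻/Cr³⁺) − E°cell = (+1.33) − (+4.199) = -2.87 V.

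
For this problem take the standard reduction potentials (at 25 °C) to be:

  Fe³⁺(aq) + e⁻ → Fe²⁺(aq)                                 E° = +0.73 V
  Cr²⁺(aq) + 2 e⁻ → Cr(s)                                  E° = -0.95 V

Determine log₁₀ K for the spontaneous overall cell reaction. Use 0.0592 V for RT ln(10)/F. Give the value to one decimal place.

56.8

Cathode: Fe³⁺/Fe²⁺; anode: Cr²⁺/Cr. E°cell = +1.68 V, n = 2.
log K = nE°cell / 0.0592 = (2)(+1.68) / 0.0592 = 56.8.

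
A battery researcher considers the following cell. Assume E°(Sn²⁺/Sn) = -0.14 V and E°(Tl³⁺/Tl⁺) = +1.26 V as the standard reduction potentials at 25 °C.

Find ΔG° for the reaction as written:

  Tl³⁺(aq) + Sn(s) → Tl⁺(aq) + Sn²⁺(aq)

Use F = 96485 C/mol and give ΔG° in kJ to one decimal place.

-270.2 kJ

As written, Tl³⁺/Tl⁺ is reduced (cathode) and Sn²⁺/Sn is oxidised (anode), so E°cell = (+1.26) − (-0.14) = +1.40 V.
Balancing electrons gives n = 2.
ΔG° = −nFE° = −(2)(96485)(+1.40) = -270,158 J = -270.2 kJ.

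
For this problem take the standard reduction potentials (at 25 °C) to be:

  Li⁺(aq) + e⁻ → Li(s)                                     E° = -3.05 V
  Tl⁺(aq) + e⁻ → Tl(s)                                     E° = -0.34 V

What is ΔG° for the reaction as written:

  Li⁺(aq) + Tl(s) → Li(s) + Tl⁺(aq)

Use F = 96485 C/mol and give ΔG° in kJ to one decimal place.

As written, Li⁺/Li is reduced (cathode) and Tl⁺/Tl is oxidised (anode), so E°cell = (-3.05) − (-0.34) = -2.71 V.
Balancing electrons gives n = 1.
ΔG° = −nFE° = −(1)(96485)(-2.71) = 261,474 J = +261.5 kJ.

+261.5 kJ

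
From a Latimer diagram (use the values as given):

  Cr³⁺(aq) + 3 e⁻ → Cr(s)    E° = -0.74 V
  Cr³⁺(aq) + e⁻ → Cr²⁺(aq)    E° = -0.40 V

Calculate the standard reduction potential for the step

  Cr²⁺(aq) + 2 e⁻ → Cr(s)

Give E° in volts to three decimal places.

-0.910 V

Sequential free energies add, so n₃E°₃ = n₁E°₁ + n₂E°₂.
With n₃ = 3, and the known step contributing 1×(-0.40) V, the unknown satisfies 2·E° = 3×(-0.74) − 1×(-0.40) = -1.820.
E° = -1.820 / 2 = -0.910 V.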